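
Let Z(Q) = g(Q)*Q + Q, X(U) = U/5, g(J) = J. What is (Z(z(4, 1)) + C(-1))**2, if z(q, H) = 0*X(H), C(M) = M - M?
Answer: 0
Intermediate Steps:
X(U) = U/5 (X(U) = U*(1/5) = U/5)
C(M) = 0
z(q, H) = 0 (z(q, H) = 0*(H/5) = 0)
Z(Q) = Q + Q**2 (Z(Q) = Q*Q + Q = Q**2 + Q = Q + Q**2)
(Z(z(4, 1)) + C(-1))**2 = (0*(1 + 0) + 0)**2 = (0*1 + 0)**2 = (0 + 0)**2 = 0**2 = 0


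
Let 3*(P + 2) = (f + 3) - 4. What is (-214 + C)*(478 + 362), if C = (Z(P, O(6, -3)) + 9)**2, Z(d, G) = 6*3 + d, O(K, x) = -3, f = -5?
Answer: 264600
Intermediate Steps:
P = -4 (P = -2 + ((-5 + 3) - 4)/3 = -2 + (-2 - 4)/3 = -2 + (1/3)*(-6) = -2 - 2 = -4)
Z(d, G) = 18 + d
C = 529 (C = ((18 - 4) + 9)**2 = (14 + 9)**2 = 23**2 = 529)
(-214 + C)*(478 + 362) = (-214 + 529)*(478 + 362) = 315*840 = 264600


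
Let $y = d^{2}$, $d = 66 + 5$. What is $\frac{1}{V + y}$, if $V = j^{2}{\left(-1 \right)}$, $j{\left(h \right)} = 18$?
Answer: $\frac{1}{5365} \approx 0.00018639$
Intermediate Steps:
$d = 71$
$V = 324$ ($V = 18^{2} = 324$)
$y = 5041$ ($y = 71^{2} = 5041$)
$\frac{1}{V + y} = \frac{1}{324 + 5041} = \frac{1}{5365}$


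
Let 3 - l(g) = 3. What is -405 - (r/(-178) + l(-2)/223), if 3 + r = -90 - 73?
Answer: -36128/89 ≈ -405.93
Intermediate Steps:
l(g) = 0 (l(g) = 3 - 1*3 = 3 - 3 = 0)
r = -166 (r = -3 + (-90 - 73) = -3 - 163 = -166)
-405 - (r/(-178) + l(-2)/223) = -405 - (-166/(-178) + 0/223) = -405 - (-166*(-1/178) + 0*(1/223)) = -405 - (83/89 + 0) = -405 - 1*83/89 = -405 - 83/89 = -36128/89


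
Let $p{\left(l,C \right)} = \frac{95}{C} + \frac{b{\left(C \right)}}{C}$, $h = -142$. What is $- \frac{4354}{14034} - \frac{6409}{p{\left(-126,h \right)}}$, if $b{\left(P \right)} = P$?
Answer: $- \frac{6386119645}{329799} \approx -19364.0$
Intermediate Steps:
$p{\left(l,C \right)} = 1 + \frac{95}{C}$ ($p{\left(l,C \right)} = \frac{95}{C} + \frac{C}{C} = \frac{95}{C} + 1 = 1 + \frac{95}{C}$)
$- \frac{4354}{14034} - \frac{6409}{p{\left(-126,h \right)}} = - \frac{4354}{14034} - \frac{6409}{\frac{1}{-142} \left(95 - 142\right)} = \left(-4354\right) \frac{1}{14034} - \frac{6409}{\left(- \frac{1}{142}\right) \left(-47\right)} = - \frac{2177}{7017} - \frac{6409}{\frac{47}{142}} = - \frac{2177}{7017} - \frac{910078}{47} = - \frac{6386119645}{329799}$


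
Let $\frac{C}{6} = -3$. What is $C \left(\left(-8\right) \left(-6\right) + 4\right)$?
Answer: $-936$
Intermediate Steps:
$C = -18$ ($C = 6 \left(-3\right) = -18$)
$C \left(\left(-8\right) \left(-6\right) + 4\right) = - 18 \left(\left(-8\right) \left(-6\right) + 4\right) = - 18 \left(48 + 4\right) = \left(-18\right) 52 = -936$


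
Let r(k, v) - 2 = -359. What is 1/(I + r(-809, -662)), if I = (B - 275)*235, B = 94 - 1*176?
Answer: -1/84252 ≈ -1.1869e-5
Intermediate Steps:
B = -82 (B = 94 - 176 = -82)
r(k, v) = -357 (r(k, v) = 2 - 359 = -357)
I = -83895 (I = (-82 - 275)*235 = -357*235 = -83895)
1/(I + r(-809, -662)) = 1/(-83895 - 357) = 1/(-84252) = -1/84252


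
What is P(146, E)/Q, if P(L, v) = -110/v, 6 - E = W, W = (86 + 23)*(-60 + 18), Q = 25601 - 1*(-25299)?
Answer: -11/23332560 ≈ -4.7144e-7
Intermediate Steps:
Q = 50900 (Q = 25601 + 25299 = 50900)
W = -4578 (W = 109*(-42) = -4578)
E = 4584 (E = 6 - 1*(-4578) = 6 + 4578 = 4584)
P(146, E)/Q = -110/4584/50900 = -110*1/4584*(1/50900) = -55/2292*1/50900 = -11/23332560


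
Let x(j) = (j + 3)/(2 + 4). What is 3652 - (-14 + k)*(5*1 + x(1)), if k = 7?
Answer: 11075/3 ≈ 3691.7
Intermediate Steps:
x(j) = 1/2 + j/6 (x(j) = (3 + j)/6 = (3 + j)*(1/6) = 1/2 + j/6)
3652 - (-14 + k)*(5*1 + x(1)) = 3652 - (-14 + 7)*(5*1 + (1/2 + (1/6)*1)) = 3652 - (-7)*(5 + (1/2 + 1/6)) = 3652 - (-7)*(5 + 2/3) = 3652 - (-7)*17/3 = 3652 - 1*(-119/3) = 3652 + 119/3 = 11075/3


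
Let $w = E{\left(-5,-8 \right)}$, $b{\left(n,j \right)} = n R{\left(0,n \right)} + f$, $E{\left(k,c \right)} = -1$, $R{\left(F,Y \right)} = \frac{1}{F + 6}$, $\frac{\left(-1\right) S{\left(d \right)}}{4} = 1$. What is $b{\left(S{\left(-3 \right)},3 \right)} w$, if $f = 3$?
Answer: $- \frac{7}{3} \approx -2.3333$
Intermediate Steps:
$S{\left(d \right)} = -4$ ($S{\left(d \right)} = \left(-4\right) 1 = -4$)
$R{\left(F,Y \right)} = \frac{1}{6 + F}$
$b{\left(n,j \right)} = 3 + \frac{n}{6}$ ($b{\left(n,j \right)} = \frac{n}{6 + 0} + 3 = \frac{n}{6} + 3 = 3 + \frac{n}{6}$)
$w = -1$
$b{\left(S{\left(-3 \right)},3 \right)} w = \left(3 + \frac{1}{6} \left(-4\right)\right) \left(-1\right) = \left(3 - \frac{2}{3}\right) \left(-1\right) = \frac{7}{3} \left(-1\right) = - \frac{7}{3}$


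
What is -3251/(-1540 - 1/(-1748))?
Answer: 5682748/2691919 ≈ 2.1110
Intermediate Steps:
-3251/(-1540 - 1/(-1748)) = -3251/(-1540 - 1*(-1/1748)) = -3251/(-1540 + 1/1748) = -3251/(-2691919/1748) = -3251*(-1748/2691919) = 5682748/2691919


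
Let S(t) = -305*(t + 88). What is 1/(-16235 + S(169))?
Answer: -1/94620 ≈ -1.0569e-5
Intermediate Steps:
S(t) = -26840 - 305*t (S(t) = -305*(88 + t) = -26840 - 305*t)
1/(-16235 + S(169)) = 1/(-16235 + (-26840 - 305*169)) = 1/(-16235 + (-26840 - 51545)) = 1/(-16235 - 78385) = 1/(-94620) = -1/94620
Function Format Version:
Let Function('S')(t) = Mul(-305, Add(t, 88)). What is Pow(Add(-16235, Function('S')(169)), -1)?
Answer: Rational(-1, 94620) ≈ -1.0569e-5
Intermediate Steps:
Function('S')(t) = Add(-26840, Mul(-305, t)) (Function('S')(t) = Mul(-305, Add(88, t)) = Add(-26840, Mul(-305, t)))
Pow(Add(-16235, Function('S')(169)), -1) = Pow(Add(-16235, Add(-26840, Mul(-305, 169))), -1) = Pow(Add(-16235, Add(-26840, -51545)), -1) = Pow(Add(-16235, -78385), -1) = Pow(-94620, -1) = Rational(-1, 94620)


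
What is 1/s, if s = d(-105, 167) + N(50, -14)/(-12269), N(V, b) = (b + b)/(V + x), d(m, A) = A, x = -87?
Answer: 453953/75810123 ≈ 0.0059880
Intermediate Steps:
N(V, b) = 2*b/(-87 + V) (N(V, b) = (b + b)/(V - 87) = (2*b)/(-87 + V) = 2*b/(-87 + V))
s = 75810123/453953 (s = 167 + (2*(-14)/(-87 + 50))/(-12269) = 167 + (2*(-14)/(-37))*(-1/12269) = 167 + (2*(-14)*(-1/37))*(-1/12269) = 167 + (28/37)*(-1/12269) = 167 - 28/453953 = 75810123/453953 ≈ 167.00)
1/s = 1/(75810123/453953) = 453953/75810123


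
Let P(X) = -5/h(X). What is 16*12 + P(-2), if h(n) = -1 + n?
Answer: 581/3 ≈ 193.67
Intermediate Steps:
P(X) = -5/(-1 + X)
16*12 + P(-2) = 16*12 - 5/(-1 - 2) = 192 - 5/(-3) = 192 - 5*(-1/3) = 192 + 5/3 = 581/3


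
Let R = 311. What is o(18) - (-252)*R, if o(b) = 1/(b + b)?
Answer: 2821393/36 ≈ 78372.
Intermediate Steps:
o(b) = 1/(2*b)
o(18) - (-252)*R = (½)/18 - (-252)*311 = (½)*(1/18) - 252*(-311) = 1/36 + 78372 = 2821393/36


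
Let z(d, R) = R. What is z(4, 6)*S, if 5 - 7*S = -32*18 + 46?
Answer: 3210/7 ≈ 458.57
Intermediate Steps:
S = 535/7 (S = 5/7 - (-32*18 + 46)/7 = 5/7 - (-576 + 46)/7 = 5/7 - ⅐*(-530) = 5/7 + 530/7 = 535/7 ≈ 76.429)
z(4, 6)*S = 6*(535/7) = 3210/7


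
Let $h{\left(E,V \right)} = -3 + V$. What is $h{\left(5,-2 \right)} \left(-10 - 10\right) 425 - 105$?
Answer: $42395$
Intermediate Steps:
$h{\left(5,-2 \right)} \left(-10 - 10\right) 425 - 105 = \left(-3 - 2\right) \left(-10 - 10\right) 425 - 105 = \left(-5\right) \left(-20\right) 425 - 105 = 100 \cdot 425 - 105 = 42500 - 105 = 42395$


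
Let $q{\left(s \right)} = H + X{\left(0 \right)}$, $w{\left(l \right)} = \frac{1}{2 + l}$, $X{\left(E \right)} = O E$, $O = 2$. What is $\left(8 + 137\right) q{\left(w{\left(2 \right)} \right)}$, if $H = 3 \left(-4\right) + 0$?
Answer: $-1740$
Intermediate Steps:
$H = -12$ ($H = -12 + 0 = -12$)
$X{\left(E \right)} = 2 E$
$q{\left(s \right)} = -12$ ($q{\left(s \right)} = -12 + 2 \cdot 0 = -12 + 0 = -12$)
$\left(8 + 137\right) q{\left(w{\left(2 \right)} \right)} = \left(8 + 137\right) \left(-12\right) = 145 \left(-12\right) = -1740$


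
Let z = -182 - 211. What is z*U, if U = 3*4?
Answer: -4716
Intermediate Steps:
U = 12
z = -393
z*U = -393*12 = -4716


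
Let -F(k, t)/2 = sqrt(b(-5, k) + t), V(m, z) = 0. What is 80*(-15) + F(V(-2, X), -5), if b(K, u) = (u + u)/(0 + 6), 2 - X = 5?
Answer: -1200 - 2*I*sqrt(5) ≈ -1200.0 - 4.4721*I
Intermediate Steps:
X = -3 (X = 2 - 1*5 = 2 - 5 = -3)
b(K, u) = u/3 (b(K, u) = (2*u)/6 = (2*u)*(1/6) = u/3)
F(k, t) = -2*sqrt(t + k/3) (F(k, t) = -2*sqrt(k/3 + t) = -2*sqrt(t + k/3))
80*(-15) + F(V(-2, X), -5) = 80*(-15) - 2*sqrt(3*0 + 9*(-5))/3 = -1200 - 2*sqrt(0 - 45)/3 = -1200 - 2*I*sqrt(5)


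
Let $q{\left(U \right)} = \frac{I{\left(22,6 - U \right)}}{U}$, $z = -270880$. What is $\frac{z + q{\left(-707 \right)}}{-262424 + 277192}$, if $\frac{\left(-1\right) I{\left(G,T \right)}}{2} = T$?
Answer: $- \frac{95755367}{5220488} \approx -18.342$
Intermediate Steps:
$I{\left(G,T \right)} = - 2 T$
$q{\left(U \right)} = \frac{-12 + 2 U}{U}$ ($q{\left(U \right)} = \frac{\left(-2\right) \left(6 - U\right)}{U} = \frac{-12 + 2 U}{U}$)
$\frac{z + q{\left(-707 \right)}}{-262424 + 277192} = \frac{-270880 + \left(2 - \frac{12}{-707}\right)}{-262424 + 277192} = \frac{-270880 + \left(2 - - \frac{12}{707}\right)}{14768} = \left(-270880 + \left(2 + \frac{12}{707}\right)\right) \frac{1}{14768} = \left(-270880 + \frac{1426}{707}\right) \frac{1}{14768} = \left(- \frac{191510734}{707}\right) \frac{1}{14768} = - \frac{95755367}{5220488}$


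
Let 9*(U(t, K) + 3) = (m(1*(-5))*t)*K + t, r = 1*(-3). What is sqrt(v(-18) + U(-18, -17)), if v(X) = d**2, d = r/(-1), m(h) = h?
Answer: I*sqrt(166) ≈ 12.884*I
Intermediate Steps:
r = -3
U(t, K) = -3 + t/9 - 5*K*t/9 (U(t, K) = -3 + (((1*(-5))*t)*K + t)/9 = -3 + ((-5*t)*K + t)/9 = -3 + (-5*K*t + t)/9 = -3 + (t - 5*K*t)/9 = -3 + (t/9 - 5*K*t/9) = -3 + t/9 - 5*K*t/9)
d = 3 (d = -3/(-1) = -3*(-1) = 3)
v(X) = 9 (v(X) = 3**2 = 9)
sqrt(v(-18) + U(-18, -17)) = sqrt(9 + (-3 + (1/9)*(-18) - 5/9*(-17)*(-18))) = sqrt(9 + (-3 - 2 - 170)) = sqrt(9 - 175) = sqrt(-166) = I*sqrt(166)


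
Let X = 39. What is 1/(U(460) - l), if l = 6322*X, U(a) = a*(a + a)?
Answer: 1/176642 ≈ 5.6612e-6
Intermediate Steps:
U(a) = 2*a² (U(a) = a*(2*a) = 2*a²)
l = 246558 (l = 6322*39 = 246558)
1/(U(460) - l) = 1/(2*460² - 1*246558) = 1/(2*211600 - 246558) = 1/(423200 - 246558) = 1/176642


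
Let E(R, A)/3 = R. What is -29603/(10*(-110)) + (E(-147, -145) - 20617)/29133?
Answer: 839260399/32046300 ≈ 26.189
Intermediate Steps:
E(R, A) = 3*R
-29603/(10*(-110)) + (E(-147, -145) - 20617)/29133 = -29603/(10*(-110)) + (3*(-147) - 20617)/29133 = -29603/(-1100) + (-441 - 20617)*(1/29133) = -29603*(-1/1100) - 21058*1/29133 = 29603/1100 - 21058/29133 = 839260399/32046300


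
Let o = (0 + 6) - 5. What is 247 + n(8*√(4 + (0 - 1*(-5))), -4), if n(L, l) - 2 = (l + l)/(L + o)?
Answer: 6217/25 ≈ 248.68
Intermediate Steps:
o = 1 (o = 6 - 5 = 1)
n(L, l) = 2 + 2*l/(1 + L) (n(L, l) = 2 + (l + l)/(L + 1) = 2 + (2*l)/(1 + L) = 2 + 2*l/(1 + L))
247 + n(8*√(4 + (0 - 1*(-5))), -4) = 247 + 2*(1 + 8*√(4 + (0 - 1*(-5))) - 4)/(1 + 8*√(4 + (0 - 1*(-5)))) = 247 + 2*(1 + 8*√(4 + (0 + 5)) - 4)/(1 + 8*√(4 + (0 + 5))) = 247 + 2*(1 + 8*√(4 + 5) - 4)/(1 + 8*√(4 + 5)) = 247 + 2*(1 + 8*√9 - 4)/(1 + 8*√9) = 247 + 2*(1 + 8*3 - 4)/(1 + 8*3) = 247 + 2*(1 + 24 - 4)/(1 + 24) = 247 + 2*21/25 = 247 + 2*(1/25)*21 = 247 + 42/25 = 6217/25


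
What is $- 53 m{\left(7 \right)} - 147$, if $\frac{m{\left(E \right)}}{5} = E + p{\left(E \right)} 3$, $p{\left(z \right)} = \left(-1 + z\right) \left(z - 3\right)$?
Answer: $-21082$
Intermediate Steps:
$p{\left(z \right)} = \left(-1 + z\right) \left(-3 + z\right)$
$m{\left(E \right)} = 45 - 55 E + 15 E^{2}$ ($m{\left(E \right)} = 5 \left(E + \left(3 + E^{2} - 4 E\right) 3\right) = 5 \left(E + \left(9 - 12 E + 3 E^{2}\right)\right) = 5 \left(9 - 11 E + 3 E^{2}\right) = 45 - 55 E + 15 E^{2}$)
$- 53 m{\left(7 \right)} - 147 = - 53 \left(45 - 385 + 15 \cdot 7^{2}\right) - 147 = - 53 \left(45 - 385 + 15 \cdot 49\right) - 147 = - 53 \left(45 - 385 + 735\right) - 147 = \left(-53\right) 395 - 147 = -20935 - 147 = -21082$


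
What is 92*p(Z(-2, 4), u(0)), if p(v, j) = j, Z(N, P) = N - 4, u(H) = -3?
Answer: -276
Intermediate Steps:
Z(N, P) = -4 + N
92*p(Z(-2, 4), u(0)) = 92*(-3) = -276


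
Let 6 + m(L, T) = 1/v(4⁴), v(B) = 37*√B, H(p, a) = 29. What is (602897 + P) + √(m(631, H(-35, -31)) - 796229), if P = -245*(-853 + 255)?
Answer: 749407 + I*√17440731403/148 ≈ 7.4941e+5 + 892.32*I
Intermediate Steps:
P = 146510 (P = -245*(-598) = 146510)
m(L, T) = -3551/592 (m(L, T) = -6 + 1/(37*√(4⁴)) = -6 + 1/(37*√256) = -6 + 1/(37*16) = -6 + 1/592 = -3551/592)
(602897 + P) + √(m(631, H(-35, -31)) - 796229) = (602897 + 146510) + √(-3551/592 - 796229) = 749407 + √(-471371119/592) = 749407 + I*√17440731403/148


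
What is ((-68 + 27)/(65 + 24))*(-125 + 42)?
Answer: 3403/89 ≈ 38.236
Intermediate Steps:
((-68 + 27)/(65 + 24))*(-125 + 42) = -41/89*(-83) = 3403/89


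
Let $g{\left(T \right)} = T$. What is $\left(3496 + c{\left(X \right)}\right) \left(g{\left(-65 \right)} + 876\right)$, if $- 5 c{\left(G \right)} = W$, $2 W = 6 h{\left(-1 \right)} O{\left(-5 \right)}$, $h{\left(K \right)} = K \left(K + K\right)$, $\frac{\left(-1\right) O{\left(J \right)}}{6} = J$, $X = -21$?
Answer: $2806060$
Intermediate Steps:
$O{\left(J \right)} = - 6 J$
$h{\left(K \right)} = 2 K^{2}$ ($h{\left(K \right)} = K 2 K = 2 K^{2}$)
$W = 180$ ($W = \frac{6 \cdot 2 \left(-1\right)^{2} \left(\left(-6\right) \left(-5\right)\right)}{2} = \frac{6 \cdot 2 \cdot 1 \cdot 30}{2} = \frac{6 \cdot 2 \cdot 30}{2} = \frac{12 \cdot 30}{2} = \frac{1}{2} \cdot 360 = 180$)
$c{\left(G \right)} = -36$ ($c{\left(G \right)} = \left(- \frac{1}{5}\right) 180 = -36$)
$\left(3496 + c{\left(X \right)}\right) \left(g{\left(-65 \right)} + 876\right) = \left(3496 - 36\right) \left(-65 + 876\right) = 3460 \cdot 811 = 2806060$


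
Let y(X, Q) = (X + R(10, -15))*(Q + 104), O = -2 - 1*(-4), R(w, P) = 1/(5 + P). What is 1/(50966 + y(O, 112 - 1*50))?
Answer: 5/256407 ≈ 1.9500e-5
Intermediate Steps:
O = 2 (O = -2 + 4 = 2)
y(X, Q) = (104 + Q)*(-⅒ + X) (y(X, Q) = (X + 1/(5 - 15))*(Q + 104) = (X + 1/(-10))*(104 + Q) = (X - ⅒)*(104 + Q) = (-⅒ + X)*(104 + Q) = (104 + Q)*(-⅒ + X))
1/(50966 + y(O, 112 - 1*50)) = 1/(50966 + (-52/5 + 104*2 - (112 - 1*50)/10 + (112 - 1*50)*2)) = 1/(50966 + (-52/5 + 208 - (112 - 50)/10 + (112 - 50)*2)) = 1/(50966 + (-52/5 + 208 - ⅒*62 + 62*2)) = 1/(50966 + (-52/5 + 208 - 31/5 + 124)) = 1/(50966 + 1577/5) = 1/(256407/5) = 5/256407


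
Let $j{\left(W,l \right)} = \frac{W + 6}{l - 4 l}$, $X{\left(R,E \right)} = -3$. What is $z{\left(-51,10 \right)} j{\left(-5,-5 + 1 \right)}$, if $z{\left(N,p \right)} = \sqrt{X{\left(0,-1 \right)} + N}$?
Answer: $\frac{i \sqrt{6}}{4} \approx 0.61237 i$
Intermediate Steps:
$z{\left(N,p \right)} = \sqrt{-3 + N}$
$j{\left(W,l \right)} = - \frac{6 + W}{3 l}$ ($j{\left(W,l \right)} = \frac{6 + W}{\left(-3\right) l} = \left(6 + W\right) \left(- \frac{1}{3 l}\right) = - \frac{6 + W}{3 l}$)
$z{\left(-51,10 \right)} j{\left(-5,-5 + 1 \right)} = \sqrt{-3 - 51} \frac{-6 - -5}{3 \left(-5 + 1\right)} = \sqrt{-54} \frac{-6 + 5}{3 \left(-4\right)} = 3 i \sqrt{6} \cdot \frac{1}{3} \left(- \frac{1}{4}\right) \left(-1\right) = 3 i \sqrt{6} \cdot \frac{1}{12} = \frac{i \sqrt{6}}{4}$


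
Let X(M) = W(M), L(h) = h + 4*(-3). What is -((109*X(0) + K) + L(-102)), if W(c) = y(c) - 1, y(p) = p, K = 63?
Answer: 160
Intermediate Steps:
L(h) = -12 + h (L(h) = h - 12 = -12 + h)
W(c) = -1 + c (W(c) = c - 1 = -1 + c)
X(M) = -1 + M
-((109*X(0) + K) + L(-102)) = -((109*(-1 + 0) + 63) + (-12 - 102)) = -((109*(-1) + 63) - 114) = -((-109 + 63) - 114) = -(-46 - 114) = -1*(-160) = 160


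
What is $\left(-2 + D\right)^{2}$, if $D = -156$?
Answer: $24964$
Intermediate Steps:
$\left(-2 + D\right)^{2} = \left(-2 - 156\right)^{2} = \left(-158\right)^{2} = 24964$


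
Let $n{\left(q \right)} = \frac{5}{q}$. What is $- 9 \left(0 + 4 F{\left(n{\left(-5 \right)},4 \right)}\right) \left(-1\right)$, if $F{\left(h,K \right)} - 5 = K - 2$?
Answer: $252$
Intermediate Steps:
$F{\left(h,K \right)} = 3 + K$ ($F{\left(h,K \right)} = 5 + \left(K - 2\right) = 5 + \left(-2 + K\right) = 3 + K$)
$- 9 \left(0 + 4 F{\left(n{\left(-5 \right)},4 \right)}\right) \left(-1\right) = - 9 \left(0 + 4 \left(3 + 4\right)\right) \left(-1\right) = - 9 \left(0 + 4 \cdot 7\right) \left(-1\right) = - 9 \left(0 + 28\right) \left(-1\right) = \left(-9\right) 28 \left(-1\right) = \left(-252\right) \left(-1\right) = 252$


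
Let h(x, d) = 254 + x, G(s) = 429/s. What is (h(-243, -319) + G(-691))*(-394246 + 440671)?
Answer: 332960100/691 ≈ 4.8185e+5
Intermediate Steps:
(h(-243, -319) + G(-691))*(-394246 + 440671) = ((254 - 243) + 429/(-691))*(-394246 + 440671) = (11 + 429*(-1/691))*46425 = (11 - 429/691)*46425 = (7172/691)*46425 = 332960100/691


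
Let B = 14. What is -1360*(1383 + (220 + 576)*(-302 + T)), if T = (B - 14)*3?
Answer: 325052240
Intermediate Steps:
T = 0 (T = (14 - 14)*3 = 0*3 = 0)
-1360*(1383 + (220 + 576)*(-302 + T)) = -1360*(1383 + (220 + 576)*(-302 + 0)) = -1360*(1383 + 796*(-302)) = -1360*(1383 - 240392) = -1360*(-239009) = 325052240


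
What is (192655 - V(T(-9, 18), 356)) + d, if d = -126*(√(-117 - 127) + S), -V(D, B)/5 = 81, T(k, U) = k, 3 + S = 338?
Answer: 150850 - 252*I*√61 ≈ 1.5085e+5 - 1968.2*I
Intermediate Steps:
S = 335 (S = -3 + 338 = 335)
V(D, B) = -405 (V(D, B) = -5*81 = -405)
d = -42210 - 252*I*√61 (d = -126*(√(-117 - 127) + 335) = -126*(√(-244) + 335) = -126*(2*I*√61 + 335) = -126*(335 + 2*I*√61) = -42210 - 252*I*√61 ≈ -42210.0 - 1968.2*I)
(192655 - V(T(-9, 18), 356)) + d = (192655 - 1*(-405)) + (-42210 - 252*I*√61) = (192655 + 405) + (-42210 - 252*I*√61) = 193060 + (-42210 - 252*I*√61) = 150850 - 252*I*√61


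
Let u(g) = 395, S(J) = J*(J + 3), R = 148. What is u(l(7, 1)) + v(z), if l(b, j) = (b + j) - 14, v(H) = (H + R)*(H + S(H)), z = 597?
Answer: 267304160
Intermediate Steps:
S(J) = J*(3 + J)
v(H) = (148 + H)*(H + H*(3 + H)) (v(H) = (H + 148)*(H + H*(3 + H)) = (148 + H)*(H + H*(3 + H)))
l(b, j) = -14 + b + j
u(l(7, 1)) + v(z) = 395 + 597*(592 + 597**2 + 152*597) = 395 + 597*(592 + 356409 + 90744) = 395 + 597*447745 = 395 + 267303765 = 267304160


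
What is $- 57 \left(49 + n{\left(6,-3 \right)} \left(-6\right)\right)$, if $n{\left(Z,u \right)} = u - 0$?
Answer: $-3819$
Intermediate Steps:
$n{\left(Z,u \right)} = u$ ($n{\left(Z,u \right)} = u + 0 = u$)
$- 57 \left(49 + n{\left(6,-3 \right)} \left(-6\right)\right) = - 57 \left(49 - -18\right) = - 57 \left(49 + 18\right) = \left(-57\right) 67 = -3819$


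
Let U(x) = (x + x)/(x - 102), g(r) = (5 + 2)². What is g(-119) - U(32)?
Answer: 1747/35 ≈ 49.914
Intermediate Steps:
g(r) = 49 (g(r) = 7² = 49)
U(x) = 2*x/(-102 + x) (U(x) = (2*x)/(-102 + x) = 2*x/(-102 + x))
g(-119) - U(32) = 49 - 2*32/(-102 + 32) = 49 - 2*32/(-70) = 49 - 2*32*(-1)/70 = 49 - 1*(-32/35) = 49 + 32/35 = 1747/35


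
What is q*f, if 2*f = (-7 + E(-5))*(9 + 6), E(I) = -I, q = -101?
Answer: 1515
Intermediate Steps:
f = -15 (f = ((-7 - 1*(-5))*(9 + 6))/2 = ((-7 + 5)*15)/2 = (-2*15)/2 = (½)*(-30) = -15)
q*f = -101*(-15) = 1515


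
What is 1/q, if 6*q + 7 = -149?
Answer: -1/26 ≈ -0.038462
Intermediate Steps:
q = -26 (q = -7/6 + (⅙)*(-149) = -7/6 - 149/6 = -26)
1/q = 1/(-26) = -1/26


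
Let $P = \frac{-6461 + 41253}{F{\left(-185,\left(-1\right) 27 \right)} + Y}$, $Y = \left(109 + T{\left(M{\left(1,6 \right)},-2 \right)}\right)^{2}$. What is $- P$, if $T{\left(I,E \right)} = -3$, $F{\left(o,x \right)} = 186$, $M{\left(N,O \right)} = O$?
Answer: $- \frac{17396}{5711} \approx -3.0461$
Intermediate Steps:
$Y = 11236$ ($Y = \left(109 - 3\right)^{2} = 106^{2} = 11236$)
$P = \frac{17396}{5711}$ ($P = \frac{-6461 + 41253}{186 + 11236} = \frac{34792}{11422} = 34792 \cdot \frac{1}{11422} = \frac{17396}{5711} \approx 3.0461$)
$- P = \left(-1\right) \frac{17396}{5711} = - \frac{17396}{5711}$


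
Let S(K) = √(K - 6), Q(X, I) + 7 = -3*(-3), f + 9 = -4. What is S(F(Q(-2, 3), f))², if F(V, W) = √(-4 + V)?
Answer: -6 + I*√2 ≈ -6.0 + 1.4142*I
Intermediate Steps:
f = -13 (f = -9 - 4 = -13)
Q(X, I) = 2 (Q(X, I) = -7 - 3*(-3) = -7 + 9 = 2)
S(K) = √(-6 + K)
S(F(Q(-2, 3), f))² = (√(-6 + √(-4 + 2)))² = (√(-6 + √(-2)))² = (√(-6 + I*√2))² = -6 + I*√2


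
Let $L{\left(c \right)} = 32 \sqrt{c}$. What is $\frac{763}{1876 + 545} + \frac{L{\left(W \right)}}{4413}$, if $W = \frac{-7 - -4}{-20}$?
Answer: $\frac{763}{2421} + \frac{16 \sqrt{15}}{22065} \approx 0.31797$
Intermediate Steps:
$W = \frac{3}{20}$ ($W = \left(-7 + 4\right) \left(- \frac{1}{20}\right) = \left(-3\right) \left(- \frac{1}{20}\right) = \frac{3}{20} \approx 0.15$)
$\frac{763}{1876 + 545} + \frac{L{\left(W \right)}}{4413} = \frac{763}{1876 + 545} + \frac{32 \sqrt{\frac{3}{20}}}{4413} = \frac{763}{2421} + 32 \frac{\sqrt{15}}{10} \cdot \frac{1}{4413} = 763 \cdot \frac{1}{2421} + \frac{16 \sqrt{15}}{5} \cdot \frac{1}{4413} = \frac{763}{2421} + \frac{16 \sqrt{15}}{22065}$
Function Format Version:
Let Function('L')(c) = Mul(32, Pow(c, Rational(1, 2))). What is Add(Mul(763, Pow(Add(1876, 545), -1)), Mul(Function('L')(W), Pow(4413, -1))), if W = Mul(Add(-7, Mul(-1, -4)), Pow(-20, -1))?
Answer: Add(Rational(763, 2421), Mul(Rational(16, 22065), Pow(15, Rational(1, 2)))) ≈ 0.31797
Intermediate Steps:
W = Rational(3, 20) (W = Mul(Add(-7, 4), Rational(-1, 20)) = Mul(-3, Rational(-1, 20)) = Rational(3, 20) ≈ 0.15000)
Add(Mul(763, Pow(Add(1876, 545), -1)), Mul(Function('L')(W), Pow(4413, -1))) = Add(Mul(763, Pow(Add(1876, 545), -1)), Mul(Mul(32, Pow(Rational(3, 20), Rational(1, 2))), Pow(4413, -1))) = Add(Mul(763, Pow(2421, -1)), Mul(Mul(32, Mul(Rational(1, 10), Pow(15, Rational(1, 2)))), Rational(1, 4413))) = Add(Mul(763, Rational(1, 2421)), Mul(Mul(Rational(16, 5), Pow(15, Rational(1, 2))), Rational(1, 4413))) = Add(Rational(763, 2421), Mul(Rational(16, 22065), Pow(15, Rational(1, 2))))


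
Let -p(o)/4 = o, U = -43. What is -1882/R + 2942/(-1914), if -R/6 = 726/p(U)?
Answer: 2298311/31581 ≈ 72.775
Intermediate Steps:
p(o) = -4*o
R = -1089/43 (R = -4356/((-4*(-43))) = -4356/172 = -6*363/86 = -1089/43 ≈ -25.326)
-1882/R + 2942/(-1914) = -1882/(-1089/43) + 2942/(-1914) = -1882*(-43/1089) + 2942*(-1/1914) = 80926/1089 - 1471/957 = 2298311/31581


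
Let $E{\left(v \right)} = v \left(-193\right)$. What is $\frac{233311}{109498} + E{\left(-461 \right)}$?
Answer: $\frac{9742598865}{109498} \approx 88975.0$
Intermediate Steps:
$E{\left(v \right)} = - 193 v$
$\frac{233311}{109498} + E{\left(-461 \right)} = \frac{233311}{109498} - -88973 = 233311 \cdot \frac{1}{109498} + 88973 = \frac{233311}{109498} + 88973 = \frac{9742598865}{109498}$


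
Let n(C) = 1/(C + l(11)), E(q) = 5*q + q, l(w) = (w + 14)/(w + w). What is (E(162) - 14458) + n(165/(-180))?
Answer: -390962/29 ≈ -13481.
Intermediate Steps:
l(w) = (14 + w)/(2*w) (l(w) = (14 + w)/((2*w)) = (14 + w)*(1/(2*w)) = (14 + w)/(2*w))
E(q) = 6*q
n(C) = 1/(25/22 + C) (n(C) = 1/(C + (1/2)*(14 + 11)/11) = 1/(C + (1/2)*(1/11)*25) = 1/(C + 25/22) = 1/(25/22 + C))
(E(162) - 14458) + n(165/(-180)) = (6*162 - 14458) + 22/(25 + 22*(165/(-180))) = (972 - 14458) + 22/(25 + 22*(165*(-1/180))) = -13486 + 22/(25 + 22*(-11/12)) = -13486 + 22/(25 - 121/6) = -13486 + 22/(29/6) = -13486 + 22*(6/29) = -13486 + 132/29 = -390962/29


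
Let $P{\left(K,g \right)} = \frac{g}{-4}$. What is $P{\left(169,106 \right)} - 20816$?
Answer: $- \frac{41685}{2} \approx -20843.0$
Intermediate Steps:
$P{\left(K,g \right)} = - \frac{g}{4}$ ($P{\left(K,g \right)} = g \left(- \frac{1}{4}\right) = - \frac{g}{4}$)
$P{\left(169,106 \right)} - 20816 = \left(- \frac{1}{4}\right) 106 - 20816 = - \frac{53}{2} - 20816 = - \frac{41685}{2}$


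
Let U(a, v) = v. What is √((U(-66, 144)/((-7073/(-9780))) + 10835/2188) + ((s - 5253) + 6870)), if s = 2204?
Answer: √240998735633086189/7737862 ≈ 63.443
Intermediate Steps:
√((U(-66, 144)/((-7073/(-9780))) + 10835/2188) + ((s - 5253) + 6870)) = √((144/((-7073/(-9780))) + 10835/2188) + ((2204 - 5253) + 6870)) = √((144/((-7073*(-1/9780))) + 10835*(1/2188)) + (-3049 + 6870)) = √((144/(7073/9780) + 10835/2188) + 3821) = √((144*(9780/7073) + 10835/2188) + 3821) = √((1408320/7073 + 10835/2188) + 3821) = √(3158040115/15475724 + 3821) = √(62290781519/15475724) = √240998735633086189/7737862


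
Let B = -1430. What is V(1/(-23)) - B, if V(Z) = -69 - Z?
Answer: 31304/23 ≈ 1361.0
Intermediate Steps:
V(1/(-23)) - B = (-69 - 1/(-23)) - 1*(-1430) = (-69 - 1*(-1/23)) + 1430 = (-69 + 1/23) + 1430 = -1586/23 + 1430 = 31304/23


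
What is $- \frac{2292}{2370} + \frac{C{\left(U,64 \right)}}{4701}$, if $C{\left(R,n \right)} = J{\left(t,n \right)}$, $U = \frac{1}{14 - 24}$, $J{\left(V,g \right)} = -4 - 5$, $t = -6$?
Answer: $- \frac{599779}{618965} \approx -0.969$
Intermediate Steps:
$J{\left(V,g \right)} = -9$
$U = - \frac{1}{10}$ ($U = \frac{1}{-10} = - \frac{1}{10} \approx -0.1$)
$C{\left(R,n \right)} = -9$
$- \frac{2292}{2370} + \frac{C{\left(U,64 \right)}}{4701} = - \frac{2292}{2370} - \frac{9}{4701} = \left(-2292\right) \frac{1}{2370} - \frac{3}{1567} = - \frac{382}{395} - \frac{3}{1567} = - \frac{599779}{618965}$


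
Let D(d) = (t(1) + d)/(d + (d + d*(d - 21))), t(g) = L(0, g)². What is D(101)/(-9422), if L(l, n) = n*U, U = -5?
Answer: -9/5573786 ≈ -1.6147e-6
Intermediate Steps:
L(l, n) = -5*n (L(l, n) = n*(-5) = -5*n)
t(g) = 25*g² (t(g) = (-5*g)² = 25*g²)
D(d) = (25 + d)/(2*d + d*(-21 + d)) (D(d) = (25*1² + d)/(d + (d + d*(d - 21))) = (25*1 + d)/(d + (d + d*(-21 + d))) = (25 + d)/(2*d + d*(-21 + d)))
D(101)/(-9422) = ((25 + 101)/(101*(-19 + 101)))/(-9422) = ((1/101)*126/82)*(-1/9422) = ((1/101)*(1/82)*126)*(-1/9422) = (63/4141)*(-1/9422) = -9/5573786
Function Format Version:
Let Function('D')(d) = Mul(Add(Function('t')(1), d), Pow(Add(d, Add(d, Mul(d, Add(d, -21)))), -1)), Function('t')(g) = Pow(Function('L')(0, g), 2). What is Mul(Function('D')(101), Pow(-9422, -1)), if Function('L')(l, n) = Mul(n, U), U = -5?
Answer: Rational(-9, 5573786) ≈ -1.6147e-6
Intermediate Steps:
Function('L')(l, n) = Mul(-5, n) (Function('L')(l, n) = Mul(n, -5) = Mul(-5, n))
Function('t')(g) = Mul(25, Pow(g, 2)) (Function('t')(g) = Pow(Mul(-5, g), 2) = Mul(25, Pow(g, 2)))
Function('D')(d) = Mul(Pow(Add(Mul(2, d), Mul(d, Add(-21, d))), -1), Add(25, d)) (Function('D')(d) = Mul(Add(Mul(25, Pow(1, 2)), d), Pow(Add(d, Add(d, Mul(d, Add(d, -21)))), -1)) = Mul(Add(Mul(25, 1), d), Pow(Add(d, Add(d, Mul(d, Add(-21, d)))), -1)) = Mul(Add(25, d), Pow(Add(Mul(2, d), Mul(d, Add(-21, d))), -1)) = Mul(Pow(Add(Mul(2, d), Mul(d, Add(-21, d))), -1), Add(25, d)))
Mul(Function('D')(101), Pow(-9422, -1)) = Mul(Mul(Pow(101, -1), Pow(Add(-19, 101), -1), Add(25, 101)), Pow(-9422, -1)) = Mul(Mul(Rational(1, 101), Pow(82, -1), 126), Rational(-1, 9422)) = Mul(Mul(Rational(1, 101), Rational(1, 82), 126), Rational(-1, 9422)) = Mul(Rational(63, 4141), Rational(-1, 9422)) = Rational(-9, 5573786)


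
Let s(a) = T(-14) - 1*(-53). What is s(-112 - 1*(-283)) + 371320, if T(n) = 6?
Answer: 371379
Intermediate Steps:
s(a) = 59 (s(a) = 6 - 1*(-53) = 6 + 53 = 59)
s(-112 - 1*(-283)) + 371320 = 59 + 371320 = 371379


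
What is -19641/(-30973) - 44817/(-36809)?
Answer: 2111082510/1140085157 ≈ 1.8517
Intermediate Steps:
-19641/(-30973) - 44817/(-36809) = -19641*(-1/30973) - 44817*(-1/36809) = 19641/30973 + 44817/36809 = 2111082510/1140085157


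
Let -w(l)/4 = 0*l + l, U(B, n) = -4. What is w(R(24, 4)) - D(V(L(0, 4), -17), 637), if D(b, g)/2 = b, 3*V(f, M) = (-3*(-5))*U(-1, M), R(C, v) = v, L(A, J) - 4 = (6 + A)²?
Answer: 24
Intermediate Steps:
L(A, J) = 4 + (6 + A)²
V(f, M) = -20 (V(f, M) = (-3*(-5)*(-4))/3 = (15*(-4))/3 = (⅓)*(-60) = -20)
D(b, g) = 2*b
w(l) = -4*l (w(l) = -4*(0*l + l) = -4*(0 + l) = -4*l)
w(R(24, 4)) - D(V(L(0, 4), -17), 637) = -4*4 - 2*(-20) = -16 - 1*(-40) = -16 + 40 = 24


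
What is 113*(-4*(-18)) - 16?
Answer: 8120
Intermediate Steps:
113*(-4*(-18)) - 16 = 113*72 - 16 = 8136 - 16 = 8120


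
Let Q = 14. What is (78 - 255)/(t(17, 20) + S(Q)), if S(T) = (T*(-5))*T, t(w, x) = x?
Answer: 59/320 ≈ 0.18438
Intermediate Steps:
S(T) = -5*T**2 (S(T) = (-5*T)*T = -5*T**2)
(78 - 255)/(t(17, 20) + S(Q)) = (78 - 255)/(20 - 5*14**2) = -177/(20 - 5*196) = -177/(20 - 980) = -177/(-960) = -177*(-1/960) = 59/320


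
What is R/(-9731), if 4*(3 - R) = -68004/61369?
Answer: -201108/597181739 ≈ -0.00033676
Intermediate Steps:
R = 201108/61369 (R = 3 - (-17001)/61369 = 3 - ¼*(-68004/61369) = 3 + 17001/61369 = 201108/61369 ≈ 3.2770)
R/(-9731) = (201108/61369)/(-9731) = (201108/61369)*(-1/9731) = -201108/597181739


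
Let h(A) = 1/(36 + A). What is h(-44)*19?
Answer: -19/8 ≈ -2.3750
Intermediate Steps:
h(-44)*19 = 19/(36 - 44) = 19/(-8) = -⅛*19 = -19/8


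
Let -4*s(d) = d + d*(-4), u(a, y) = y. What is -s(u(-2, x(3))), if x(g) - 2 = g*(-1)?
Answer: ¾ ≈ 0.75000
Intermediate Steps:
x(g) = 2 - g (x(g) = 2 + g*(-1) = 2 - g)
s(d) = 3*d/4 (s(d) = -(d + d*(-4))/4 = -(d - 4*d)/4 = -(-3)*d/4 = 3*d/4)
-s(u(-2, x(3))) = -3*(2 - 1*3)/4 = -3*(2 - 3)/4 = -3*(-1)/4 = -1*(-¾) = ¾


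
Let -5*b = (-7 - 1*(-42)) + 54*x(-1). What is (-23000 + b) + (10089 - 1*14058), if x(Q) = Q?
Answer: -134826/5 ≈ -26965.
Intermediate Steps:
b = 19/5 (b = -((-7 - 1*(-42)) + 54*(-1))/5 = -((-7 + 42) - 54)/5 = -(35 - 54)/5 = -1/5*(-19) = 19/5 ≈ 3.8000)
(-23000 + b) + (10089 - 1*14058) = (-23000 + 19/5) + (10089 - 1*14058) = -114981/5 + (10089 - 14058) = -114981/5 - 3969 = -134826/5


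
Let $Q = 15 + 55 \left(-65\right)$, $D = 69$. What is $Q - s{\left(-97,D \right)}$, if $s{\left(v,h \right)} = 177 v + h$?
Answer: $13540$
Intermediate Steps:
$Q = -3560$ ($Q = 15 - 3575 = -3560$)
$s{\left(v,h \right)} = h + 177 v$
$Q - s{\left(-97,D \right)} = -3560 - \left(69 + 177 \left(-97\right)\right) = -3560 - \left(69 - 17169\right) = -3560 - -17100 = -3560 + 17100 = 13540$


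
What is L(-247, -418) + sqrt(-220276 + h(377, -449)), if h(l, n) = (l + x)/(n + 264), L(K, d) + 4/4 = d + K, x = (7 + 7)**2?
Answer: -666 + I*sqrt(7539052105)/185 ≈ -666.0 + 469.34*I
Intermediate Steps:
x = 196 (x = 14**2 = 196)
L(K, d) = -1 + K + d (L(K, d) = -1 + (d + K) = -1 + (K + d) = -1 + K + d)
h(l, n) = (196 + l)/(264 + n) (h(l, n) = (l + 196)/(n + 264) = (196 + l)/(264 + n))
L(-247, -418) + sqrt(-220276 + h(377, -449)) = (-1 - 247 - 418) + sqrt(-220276 + (196 + 377)/(264 - 449)) = -666 + sqrt(-220276 + 573/(-185)) = -666 + sqrt(-220276 - 1/185*573) = -666 + sqrt(-220276 - 573/185) = -666 + sqrt(-40751633/185) = -666 + I*sqrt(7539052105)/185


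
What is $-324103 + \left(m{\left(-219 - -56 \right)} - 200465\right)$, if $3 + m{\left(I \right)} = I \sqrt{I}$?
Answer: $-524571 - 163 i \sqrt{163} \approx -5.2457 \cdot 10^{5} - 2081.0 i$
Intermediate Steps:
$m{\left(I \right)} = -3 + I^{\frac{3}{2}}$ ($m{\left(I \right)} = -3 + I \sqrt{I} = -3 + I^{\frac{3}{2}}$)
$-324103 + \left(m{\left(-219 - -56 \right)} - 200465\right) = -324103 - \left(200468 - \left(-219 - -56\right)^{\frac{3}{2}}\right) = -324103 - \left(200468 - \left(-219 + 56\right)^{\frac{3}{2}}\right) = -324103 - \left(200468 + 163 i \sqrt{163}\right) = -524571 - 163 i \sqrt{163}$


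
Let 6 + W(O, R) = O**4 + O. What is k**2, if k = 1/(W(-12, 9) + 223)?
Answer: 1/438525481 ≈ 2.2804e-9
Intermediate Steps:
W(O, R) = -6 + O + O**4 (W(O, R) = -6 + (O**4 + O) = -6 + (O + O**4) = -6 + O + O**4)
k = 1/20941 (k = 1/((-6 - 12 + (-12)**4) + 223) = 1/((-6 - 12 + 20736) + 223) = 1/(20718 + 223) = 1/20941 ≈ 4.7753e-5)
k**2 = (1/20941)**2 = 1/438525481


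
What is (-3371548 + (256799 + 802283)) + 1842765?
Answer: -469701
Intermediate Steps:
(-3371548 + (256799 + 802283)) + 1842765 = (-3371548 + 1059082) + 1842765 = -2312466 + 1842765 = -469701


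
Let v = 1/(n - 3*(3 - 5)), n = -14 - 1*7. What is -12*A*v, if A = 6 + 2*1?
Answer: 32/5 ≈ 6.4000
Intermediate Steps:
A = 8 (A = 6 + 2 = 8)
n = -21 (n = -14 - 7 = -21)
v = -1/15 (v = 1/(-21 - 3*(3 - 5)) = 1/(-21 - 3*(-2)) = 1/(-21 + 6) = 1/(-15) = -1/15 ≈ -0.066667)
-12*A*v = -96*(-1)/15 = -12*(-8/15) = 32/5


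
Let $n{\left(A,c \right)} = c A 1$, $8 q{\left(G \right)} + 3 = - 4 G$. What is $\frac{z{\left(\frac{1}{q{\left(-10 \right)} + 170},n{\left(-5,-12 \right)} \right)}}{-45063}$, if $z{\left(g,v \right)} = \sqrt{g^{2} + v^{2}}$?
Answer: $- \frac{4 \sqrt{439112029}}{62953011} \approx -0.0013315$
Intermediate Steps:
$q{\left(G \right)} = - \frac{3}{8} - \frac{G}{2}$ ($q{\left(G \right)} = - \frac{3}{8} + \frac{\left(-4\right) G}{8} = - \frac{3}{8} - \frac{G}{2}$)
$n{\left(A,c \right)} = A c$ ($n{\left(A,c \right)} = A c 1 = A c$)
$\frac{z{\left(\frac{1}{q{\left(-10 \right)} + 170},n{\left(-5,-12 \right)} \right)}}{-45063} = \frac{\sqrt{\left(\frac{1}{\left(- \frac{3}{8} - -5\right) + 170}\right)^{2} + \left(\left(-5\right) \left(-12\right)\right)^{2}}}{-45063} = \sqrt{\left(\frac{1}{\left(- \frac{3}{8} + 5\right) + 170}\right)^{2} + 60^{2}} \left(- \frac{1}{45063}\right) = \sqrt{\left(\frac{1}{\frac{37}{8} + 170}\right)^{2} + 3600} \left(- \frac{1}{45063}\right) = \sqrt{\left(\frac{1}{\frac{1397}{8}}\right)^{2} + 3600} \left(- \frac{1}{45063}\right) = \sqrt{\left(\frac{8}{1397}\right)^{2} + 3600} \left(- \frac{1}{45063}\right) = \sqrt{\frac{64}{1951609} + 3600} \left(- \frac{1}{45063}\right) = \sqrt{\frac{7025792464}{1951609}} \left(- \frac{1}{45063}\right) = \frac{4 \sqrt{439112029}}{1397} \left(- \frac{1}{45063}\right) = - \frac{4 \sqrt{439112029}}{62953011}$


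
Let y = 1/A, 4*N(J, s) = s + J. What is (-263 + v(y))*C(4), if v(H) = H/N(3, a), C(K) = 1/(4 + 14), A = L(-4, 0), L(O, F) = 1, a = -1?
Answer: -29/2 ≈ -14.500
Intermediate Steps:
N(J, s) = J/4 + s/4 (N(J, s) = (s + J)/4 = (J + s)/4 = J/4 + s/4)
A = 1
C(K) = 1/18
y = 1 (y = 1/1 = 1)
v(H) = 2*H (v(H) = H/((¼)*3 + (¼)*(-1)) = H/(¾ - ¼) = H/(½) = H*2 = 2*H)
(-263 + v(y))*C(4) = (-263 + 2*1)*(1/18) = (-263 + 2)*(1/18) = -261*1/18 = -29/2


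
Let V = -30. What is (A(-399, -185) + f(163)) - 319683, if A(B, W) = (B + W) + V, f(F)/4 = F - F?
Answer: -320297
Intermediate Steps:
f(F) = 0 (f(F) = 4*(F - F) = 4*0 = 0)
A(B, W) = -30 + B + W (A(B, W) = (B + W) - 30 = -30 + B + W)
(A(-399, -185) + f(163)) - 319683 = ((-30 - 399 - 185) + 0) - 319683 = (-614 + 0) - 319683 = -614 - 319683 = -320297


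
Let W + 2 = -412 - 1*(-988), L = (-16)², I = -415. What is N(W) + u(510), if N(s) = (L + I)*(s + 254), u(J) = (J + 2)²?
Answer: 130492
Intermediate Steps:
L = 256
u(J) = (2 + J)²
W = 574 (W = -2 + (-412 - 1*(-988)) = -2 + (-412 + 988) = -2 + 576 = 574)
N(s) = -40386 - 159*s (N(s) = (256 - 415)*(s + 254) = -159*(254 + s) = -40386 - 159*s)
N(W) + u(510) = (-40386 - 159*574) + (2 + 510)² = (-40386 - 91266) + 512² = -131652 + 262144 = 130492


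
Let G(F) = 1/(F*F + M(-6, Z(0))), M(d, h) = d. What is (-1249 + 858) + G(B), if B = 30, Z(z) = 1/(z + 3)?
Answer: -349553/894 ≈ -391.00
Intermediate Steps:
Z(z) = 1/(3 + z)
G(F) = 1/(-6 + F²) (G(F) = 1/(F*F - 6) = 1/(F² - 6) = 1/(-6 + F²))
(-1249 + 858) + G(B) = (-1249 + 858) + 1/(-6 + 30²) = -391 + 1/(-6 + 900) = -391 + 1/894 = -349553/894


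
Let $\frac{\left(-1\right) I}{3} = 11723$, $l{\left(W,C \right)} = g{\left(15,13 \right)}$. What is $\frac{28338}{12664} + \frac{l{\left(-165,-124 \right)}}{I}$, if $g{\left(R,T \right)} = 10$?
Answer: $\frac{498246241}{222690108} \approx 2.2374$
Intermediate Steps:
$l{\left(W,C \right)} = 10$
$I = -35169$ ($I = \left(-3\right) 11723 = -35169$)
$\frac{28338}{12664} + \frac{l{\left(-165,-124 \right)}}{I} = \frac{28338}{12664} + \frac{10}{-35169} = 28338 \cdot \frac{1}{12664} + 10 \left(- \frac{1}{35169}\right) = \frac{14169}{6332} - \frac{10}{35169} = \frac{498246241}{222690108}$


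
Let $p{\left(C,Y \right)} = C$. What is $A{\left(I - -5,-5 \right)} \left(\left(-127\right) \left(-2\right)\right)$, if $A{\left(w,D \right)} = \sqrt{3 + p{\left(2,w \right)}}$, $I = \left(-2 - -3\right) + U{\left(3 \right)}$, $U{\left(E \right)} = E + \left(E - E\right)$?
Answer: $254 \sqrt{5} \approx 567.96$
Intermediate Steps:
$U{\left(E \right)} = E$ ($U{\left(E \right)} = E + 0 = E$)
$I = 4$ ($I = \left(-2 - -3\right) + 3 = \left(-2 + 3\right) + 3 = 1 + 3 = 4$)
$A{\left(w,D \right)} = \sqrt{5}$ ($A{\left(w,D \right)} = \sqrt{3 + 2} = \sqrt{5}$)
$A{\left(I - -5,-5 \right)} \left(\left(-127\right) \left(-2\right)\right) = \sqrt{5} \left(\left(-127\right) \left(-2\right)\right) = \sqrt{5} \cdot 254 = 254 \sqrt{5}$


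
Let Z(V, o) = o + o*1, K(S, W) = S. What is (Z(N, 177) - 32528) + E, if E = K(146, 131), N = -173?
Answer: -32028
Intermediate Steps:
E = 146
Z(V, o) = 2*o (Z(V, o) = o + o = 2*o)
(Z(N, 177) - 32528) + E = (2*177 - 32528) + 146 = (354 - 32528) + 146 = -32174 + 146 = -32028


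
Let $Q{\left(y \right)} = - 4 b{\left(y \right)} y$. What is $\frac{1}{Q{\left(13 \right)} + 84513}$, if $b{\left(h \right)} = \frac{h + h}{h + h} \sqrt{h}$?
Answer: $\frac{6501}{549416309} + \frac{4 \sqrt{13}}{549416309} \approx 1.1859 \cdot 10^{-5}$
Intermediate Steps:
$b{\left(h \right)} = \sqrt{h}$ ($b{\left(h \right)} = \frac{2 h}{2 h} \sqrt{h} = 2 h \frac{1}{2 h} \sqrt{h} = 1 \sqrt{h} = \sqrt{h}$)
$Q{\left(y \right)} = - 4 y^{\frac{3}{2}}$ ($Q{\left(y \right)} = - 4 \sqrt{y} y = - 4 y^{\frac{3}{2}}$)
$\frac{1}{Q{\left(13 \right)} + 84513} = \frac{1}{- 4 \cdot 13^{\frac{3}{2}} + 84513} = \frac{1}{- 4 \cdot 13 \sqrt{13} + 84513} = \frac{1}{- 52 \sqrt{13} + 84513} = \frac{1}{84513 - 52 \sqrt{13}}$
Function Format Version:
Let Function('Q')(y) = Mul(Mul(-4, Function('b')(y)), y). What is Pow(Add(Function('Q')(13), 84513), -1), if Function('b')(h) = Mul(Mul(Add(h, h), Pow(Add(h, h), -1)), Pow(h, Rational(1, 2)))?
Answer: Add(Rational(6501, 549416309), Mul(Rational(4, 549416309), Pow(13, Rational(1, 2)))) ≈ 1.1859e-5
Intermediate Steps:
Function('b')(h) = Pow(h, Rational(1, 2)) (Function('b')(h) = Mul(Mul(Mul(2, h), Pow(Mul(2, h), -1)), Pow(h, Rational(1, 2))) = Mul(Mul(Mul(2, h), Mul(Rational(1, 2), Pow(h, -1))), Pow(h, Rational(1, 2))) = Mul(1, Pow(h, Rational(1, 2))) = Pow(h, Rational(1, 2)))
Function('Q')(y) = Mul(-4, Pow(y, Rational(3, 2))) (Function('Q')(y) = Mul(Mul(-4, Pow(y, Rational(1, 2))), y) = Mul(-4, Pow(y, Rational(3, 2))))
Pow(Add(Function('Q')(13), 84513), -1) = Pow(Add(Mul(-4, Pow(13, Rational(3, 2))), 84513), -1) = Pow(Add(Mul(-4, Mul(13, Pow(13, Rational(1, 2)))), 84513), -1) = Pow(Add(Mul(-52, Pow(13, Rational(1, 2))), 84513), -1) = Pow(Add(84513, Mul(-52, Pow(13, Rational(1, 2)))), -1)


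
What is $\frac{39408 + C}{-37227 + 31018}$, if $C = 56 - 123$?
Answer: $- \frac{39341}{6209} \approx -6.3361$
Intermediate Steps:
$C = -67$ ($C = 56 - 123 = -67$)
$\frac{39408 + C}{-37227 + 31018} = \frac{39408 - 67}{-37227 + 31018} = \frac{39341}{-6209} = 39341 \left(- \frac{1}{6209}\right) = - \frac{39341}{6209}$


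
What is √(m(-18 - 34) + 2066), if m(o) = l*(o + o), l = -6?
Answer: √2690 ≈ 51.865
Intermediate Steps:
m(o) = -12*o (m(o) = -6*(o + o) = -12*o)
√(m(-18 - 34) + 2066) = √(-12*(-18 - 34) + 2066) = √(-12*(-52) + 2066) = √(624 + 2066) = √2690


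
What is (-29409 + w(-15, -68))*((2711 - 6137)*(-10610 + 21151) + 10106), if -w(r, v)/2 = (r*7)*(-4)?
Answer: 1092090536640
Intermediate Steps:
w(r, v) = 56*r (w(r, v) = -2*r*7*(-4) = -2*7*r*(-4) = -(-56)*r = 56*r)
(-29409 + w(-15, -68))*((2711 - 6137)*(-10610 + 21151) + 10106) = (-29409 + 56*(-15))*((2711 - 6137)*(-10610 + 21151) + 10106) = (-29409 - 840)*(-3426*10541 + 10106) = -30249*(-36113466 + 10106) = -30249*(-36103360) = 1092090536640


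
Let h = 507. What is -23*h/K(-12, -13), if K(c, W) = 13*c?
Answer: 299/4 ≈ 74.750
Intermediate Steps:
-23*h/K(-12, -13) = -11661/(13*(-12)) = -11661/(-156) = -11661*(-1)/156 = -23*(-13/4) = 299/4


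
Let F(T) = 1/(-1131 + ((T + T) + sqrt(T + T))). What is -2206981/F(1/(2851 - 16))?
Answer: 1010918051389/405 - 315283*sqrt(70)/45 ≈ 2.4960e+9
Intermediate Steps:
F(T) = 1/(-1131 + 2*T + sqrt(2)*sqrt(T)) (F(T) = 1/(-1131 + (2*T + sqrt(2*T))) = 1/(-1131 + (2*T + sqrt(2)*sqrt(T))) = 1/(-1131 + 2*T + sqrt(2)*sqrt(T)))
-2206981/F(1/(2851 - 16)) = -(-2496095511 + 4413962/(2851 - 16) + 2206981*sqrt(2)/sqrt(2851 - 16)) = -(-1010918051389/405 + 2206981*sqrt(2)*(sqrt(35)/315)) = -(-1010918051389/405 + 315283*sqrt(70)/45) = -2206981*(-3206383/2835 + sqrt(70)/315) = 1010918051389/405 - 315283*sqrt(70)/45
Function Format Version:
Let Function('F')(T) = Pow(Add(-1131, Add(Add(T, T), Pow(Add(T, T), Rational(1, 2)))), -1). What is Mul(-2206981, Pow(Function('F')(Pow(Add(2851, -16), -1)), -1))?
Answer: Add(Rational(1010918051389, 405), Mul(Rational(-315283, 45), Pow(70, Rational(1, 2)))) ≈ 2.4960e+9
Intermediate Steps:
Function('F')(T) = Pow(Add(-1131, Mul(2, T), Mul(Pow(2, Rational(1, 2)), Pow(T, Rational(1, 2)))), -1) (Function('F')(T) = Pow(Add(-1131, Add(Mul(2, T), Pow(Mul(2, T), Rational(1, 2)))), -1) = Pow(Add(-1131, Add(Mul(2, T), Mul(Pow(2, Rational(1, 2)), Pow(T, Rational(1, 2))))), -1) = Pow(Add(-1131, Mul(2, T), Mul(Pow(2, Rational(1, 2)), Pow(T, Rational(1, 2)))), -1))
Mul(-2206981, Pow(Function('F')(Pow(Add(2851, -16), -1)), -1)) = Mul(-2206981, Pow(Pow(Add(-1131, Mul(2, Pow(Add(2851, -16), -1)), Mul(Pow(2, Rational(1, 2)), Pow(Pow(Add(2851, -16), -1), Rational(1, 2)))), -1), -1)) = Mul(-2206981, Pow(Pow(Add(-1131, Mul(2, Pow(2835, -1)), Mul(Pow(2, Rational(1, 2)), Pow(Pow(2835, -1), Rational(1, 2)))), -1), -1)) = Mul(-2206981, Pow(Pow(Add(-1131, Mul(2, Rational(1, 2835)), Mul(Pow(2, Rational(1, 2)), Pow(Rational(1, 2835), Rational(1, 2)))), -1), -1)) = Mul(-2206981, Pow(Pow(Add(-1131, Rational(2, 2835), Mul(Pow(2, Rational(1, 2)), Mul(Rational(1, 315), Pow(35, Rational(1, 2))))), -1), -1)) = Mul(-2206981, Pow(Pow(Add(-1131, Rational(2, 2835), Mul(Rational(1, 315), Pow(70, Rational(1, 2)))), -1), -1)) = Mul(-2206981, Pow(Pow(Add(Rational(-3206383, 2835), Mul(Rational(1, 315), Pow(70, Rational(1, 2)))), -1), -1)) = Mul(-2206981, Add(Rational(-3206383, 2835), Mul(Rational(1, 315), Pow(70, Rational(1, 2))))) = Add(Rational(1010918051389, 405), Mul(Rational(-315283, 45), Pow(70, Rational(1, 2))))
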